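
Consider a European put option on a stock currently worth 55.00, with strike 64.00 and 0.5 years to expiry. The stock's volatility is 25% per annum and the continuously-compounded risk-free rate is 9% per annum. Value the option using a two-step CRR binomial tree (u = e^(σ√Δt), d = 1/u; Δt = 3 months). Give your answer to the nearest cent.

CRR parameters: u = e^(σ√Δt) = e^(0.25·√0.25) = 1.1331, d = 1/u = 0.8825
Per-period rate: rΔt = 0.09·0.25 = 0.0225, so R = e^0.0225 = 1.0228
Risk-neutral probability p = (e^0.0225 − 0.8825)/(1.1331 − 0.8825) = 0.1403/0.2507 = 0.5596
Terminal stock prices: S_uu = 70.62, S_ud = 55, S_dd = 42.83
Terminal payoffs (K − S): max(-6.621, 0) = 0, max(9, 0) = 9, max(21.17, 0) = 21.17
Node u (S = 62.32): V_u = e^(−0.0225)·[0.5596·0.0000 + 0.4404·9.0000] = 3.8756
Node d (S = 48.54): V_d = e^(−0.0225)·[0.5596·9.0000 + 0.4404·21.1660] = 14.0387
Node 0 (S = 55): V_0 = e^(−0.0225)·[0.5596·3.8756 + 0.4404·14.0387] = 8.1659

8.17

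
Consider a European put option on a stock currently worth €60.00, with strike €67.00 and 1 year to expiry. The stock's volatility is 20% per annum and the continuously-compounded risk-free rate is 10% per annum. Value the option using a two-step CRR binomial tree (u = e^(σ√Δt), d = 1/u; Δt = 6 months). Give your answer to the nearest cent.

CRR parameters: u = e^(σ√Δt) = e^(0.2·√0.5) = 1.1519, d = 1/u = 0.8681
Per-period rate: rΔt = 0.1·0.5 = 0.05, so R = e^0.05 = 1.0513
Risk-neutral probability p = (e^0.05 − 0.8681)/(1.1519 − 0.8681) = 0.1831/0.2838 = 0.6454
Terminal stock prices: S_uu = 79.61, S_ud = 60, S_dd = 45.22
Terminal payoffs (K − S): max(-12.61, 0) = 0, max(7, 0) = 7, max(21.78, 0) = 21.78
Node u (S = 69.11): V_u = e^(−0.05)·[0.6454·0.0000 + 0.3546·7.0000] = 2.3613
Node d (S = 52.09): V_d = e^(−0.05)·[0.6454·7.0000 + 0.3546·21.7817] = 11.6450
Node 0 (S = 60): V_0 = e^(−0.05)·[0.6454·2.3613 + 0.3546·11.6450] = 5.3778

€5.38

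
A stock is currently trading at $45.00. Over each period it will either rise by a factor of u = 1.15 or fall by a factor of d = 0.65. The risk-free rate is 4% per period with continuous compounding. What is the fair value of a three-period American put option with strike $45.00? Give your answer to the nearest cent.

$5.84

Risk-neutral probability p = (e^0.04 − 0.65)/(1.15 − 0.65) = 0.3908/0.5000 = 0.7816
Terminal stock prices: S_uuu = 68.44, S_uud = 38.68, S_udd = 21.86, S_ddd = 12.36
Terminal payoffs (K − S): max(-23.44, 0) = 0, max(6.317, 0) = 6.317, max(23.14, 0) = 23.14, max(32.64, 0) = 32.64
Node uu (S = 59.51): continuation = e^(−0.04)·[0.7816·0.0000 + 0.2184·6.3169] = 1.3254; exercise value = 0.0000 ≤ continuation, so V_uu = 1.3254
Node ud (S = 33.64): continuation = e^(−0.04)·[0.7816·6.3169 + 0.2184·23.1356] = 9.5980; exercise value = 11.3625 > continuation, so V_ud = 11.3625 (exercise)
Node dd (S = 19.01): continuation = e^(−0.04)·[0.7816·23.1356 + 0.2184·32.6419] = 24.2230; exercise value = 25.9875 > continuation, so V_dd = 25.9875 (exercise)
Node u (S = 51.75): continuation = e^(−0.04)·[0.7816·1.3254 + 0.2184·11.3625] = 3.3794; exercise value = 0.0000 ≤ continuation, so V_u = 3.3794
Node d (S = 29.25): continuation = e^(−0.04)·[0.7816·11.3625 + 0.2184·25.9875] = 13.9855; exercise value = 15.7500 > continuation, so V_d = 15.7500 (exercise)
Node 0 (S = 45): continuation = e^(−0.04)·[0.7816·3.3794 + 0.2184·15.7500] = 5.8424; exercise value = 0.0000 ≤ continuation, so V_0 = 5.8424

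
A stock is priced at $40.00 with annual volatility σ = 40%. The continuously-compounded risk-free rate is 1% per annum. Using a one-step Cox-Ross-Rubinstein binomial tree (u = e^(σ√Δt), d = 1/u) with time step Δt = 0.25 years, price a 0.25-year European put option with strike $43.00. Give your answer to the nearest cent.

CRR parameters: u = e^(σ√Δt) = e^(0.4·√0.25) = 1.2214, d = 1/u = 0.8187
Per-period rate: rΔt = 0.01·0.25 = 0.0025, so R = e^0.0025 = 1.0025
Risk-neutral probability p = (e^0.0025 − 0.8187)/(1.2214 − 0.8187) = 0.1838/0.4027 = 0.4564
Terminal stock prices: S_u = 48.86, S_d = 32.75
Terminal payoffs (K − S): max(-5.856, 0) = 0, max(10.25, 0) = 10.25
Node 0 (S = 40): V_0 = e^(−0.0025)·[0.4564·0.0000 + 0.5436·10.2508] = 5.5586

$5.56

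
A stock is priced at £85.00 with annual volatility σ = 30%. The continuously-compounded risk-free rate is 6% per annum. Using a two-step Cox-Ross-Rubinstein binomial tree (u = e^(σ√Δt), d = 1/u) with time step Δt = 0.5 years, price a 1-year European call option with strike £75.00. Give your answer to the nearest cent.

CRR parameters: u = e^(σ√Δt) = e^(0.3·√0.5) = 1.2363, d = 1/u = 0.8089
Per-period rate: rΔt = 0.06·0.5 = 0.03, so R = e^0.03 = 1.0305
Risk-neutral probability p = (e^0.03 − 0.8089)/(1.2363 − 0.8089) = 0.2216/0.4275 = 0.5184
Terminal stock prices: S_uu = 129.9, S_ud = 85, S_dd = 55.61
Terminal payoffs (S − K): max(54.92, 0) = 54.92, max(10, 0) = 10, max(-19.39, 0) = 0
Node u (S = 105.1): V_u = e^(−0.03)·[0.5184·54.9195 + 0.4816·10.0000] = 32.3030
Node d (S = 68.75): V_d = e^(−0.03)·[0.5184·10.0000 + 0.4816·0.0000] = 5.0309
Node 0 (S = 85): V_0 = e^(−0.03)·[0.5184·32.3030 + 0.4816·5.0309] = 18.6026

£18.60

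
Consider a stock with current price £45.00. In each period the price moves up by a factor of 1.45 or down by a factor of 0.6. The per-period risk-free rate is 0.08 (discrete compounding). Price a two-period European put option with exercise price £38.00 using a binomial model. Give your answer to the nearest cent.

Risk-neutral probability p = (1 + 0.08 − 0.6)/(1.45 − 0.6) = 0.4800/0.8500 = 0.5647
Terminal stock prices: S_uu = 94.61, S_ud = 39.15, S_dd = 16.2
Terminal payoffs (K − S): max(-56.61, 0) = 0, max(-1.15, 0) = 0, max(21.8, 0) = 21.8
Node u (S = 65.25): V_u = 1/1.08·[0.5647·0.0000 + 0.4353·0.0000] = 0.0000
Node d (S = 27): V_d = 1/1.08·[0.5647·0.0000 + 0.4353·21.8000] = 8.7865
Node 0 (S = 45): V_0 = 1/1.08·[0.5647·0.0000 + 0.4353·8.7865] = 3.5414

£3.54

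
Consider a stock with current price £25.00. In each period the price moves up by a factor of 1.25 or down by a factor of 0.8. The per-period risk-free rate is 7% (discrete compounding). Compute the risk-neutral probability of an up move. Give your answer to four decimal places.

p = 0.6000

Risk-neutral probability p = (1 + 0.07 − 0.8)/(1.25 − 0.8) = 0.2700/0.4500 = 0.6000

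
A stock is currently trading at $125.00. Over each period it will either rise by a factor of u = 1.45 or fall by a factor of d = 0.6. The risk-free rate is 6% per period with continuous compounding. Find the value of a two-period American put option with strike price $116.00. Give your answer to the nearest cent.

Risk-neutral probability p = (e^0.06 − 0.6)/(1.45 − 0.6) = 0.4618/0.8500 = 0.5433
Terminal stock prices: S_uu = 262.8, S_ud = 108.8, S_dd = 45
Terminal payoffs (K − S): max(-146.8, 0) = 0, max(7.25, 0) = 7.25, max(71, 0) = 71
Node u (S = 181.2): continuation = e^(−0.06)·[0.5433·0.0000 + 0.4567·7.2500] = 3.1180; exercise value = 0.0000 ≤ continuation, so V_u = 3.1180
Node d (S = 75): continuation = e^(−0.06)·[0.5433·7.2500 + 0.4567·71.0000] = 34.2447; exercise value = 41.0000 > continuation, so V_d = 41.0000 (exercise)
Node 0 (S = 125): continuation = e^(−0.06)·[0.5433·3.1180 + 0.4567·41.0000] = 19.2283; exercise value = 0.0000 ≤ continuation, so V_0 = 19.2283

$19.23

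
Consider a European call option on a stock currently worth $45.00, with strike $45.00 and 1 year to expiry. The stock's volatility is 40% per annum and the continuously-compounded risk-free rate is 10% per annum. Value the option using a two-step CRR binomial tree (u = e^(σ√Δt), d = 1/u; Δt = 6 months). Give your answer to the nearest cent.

CRR parameters: u = e^(σ√Δt) = e^(0.4·√0.5) = 1.3269, d = 1/u = 0.7536
Per-period rate: rΔt = 0.1·0.5 = 0.05, so R = e^0.05 = 1.0513
Risk-neutral probability p = (e^0.05 − 0.7536)/(1.3269 − 0.7536) = 0.2976/0.5733 = 0.5192
Terminal stock prices: S_uu = 79.23, S_ud = 45, S_dd = 25.56
Terminal payoffs (S − K): max(34.23, 0) = 34.23, max(0, 0) = 0, max(-19.44, 0) = 0
Node u (S = 59.71): V_u = e^(−0.05)·[0.5192·34.2294 + 0.4808·0.0000] = 16.9050
Node d (S = 33.91): V_d = e^(−0.05)·[0.5192·0.0000 + 0.4808·0.0000] = 0.0000
Node 0 (S = 45): V_0 = e^(−0.05)·[0.5192·16.9050 + 0.4808·0.0000] = 8.3489

$8.35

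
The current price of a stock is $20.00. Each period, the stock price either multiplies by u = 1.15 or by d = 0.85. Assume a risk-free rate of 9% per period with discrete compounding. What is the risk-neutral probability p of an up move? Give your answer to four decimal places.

Risk-neutral probability p = (1 + 0.09 − 0.85)/(1.15 − 0.85) = 0.2400/0.3000 = 0.8000

p = 0.8000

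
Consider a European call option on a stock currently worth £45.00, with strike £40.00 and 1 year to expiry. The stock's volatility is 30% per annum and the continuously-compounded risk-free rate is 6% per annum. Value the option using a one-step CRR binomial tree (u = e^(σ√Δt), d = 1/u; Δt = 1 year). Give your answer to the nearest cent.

£10.30

CRR parameters: u = e^(σ√Δt) = e^(0.3·√1) = 1.3499, d = 1/u = 0.7408
Per-period rate: rΔt = 0.06·1 = 0.06, so R = e^0.06 = 1.0618
Risk-neutral probability p = (e^0.06 − 0.7408)/(1.3499 − 0.7408) = 0.3210/0.6090 = 0.5271
Terminal stock prices: S_u = 60.74, S_d = 33.34
Terminal payoffs (S − K): max(20.74, 0) = 20.74, max(-6.663, 0) = 0
Node 0 (S = 45): V_0 = e^(−0.06)·[0.5271·20.7436 + 0.4729·0.0000] = 10.2970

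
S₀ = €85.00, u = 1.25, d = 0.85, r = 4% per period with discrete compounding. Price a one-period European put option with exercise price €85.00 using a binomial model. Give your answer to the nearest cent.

€6.44

Risk-neutral probability p = (1 + 0.04 − 0.85)/(1.25 − 0.85) = 0.1900/0.4000 = 0.4750
Terminal stock prices: S_u = 106.2, S_d = 72.25
Terminal payoffs (K − S): max(-21.25, 0) = 0, max(12.75, 0) = 12.75
Node 0 (S = 85): V_0 = 1/1.04·[0.4750·0.0000 + 0.5250·12.7500] = 6.4363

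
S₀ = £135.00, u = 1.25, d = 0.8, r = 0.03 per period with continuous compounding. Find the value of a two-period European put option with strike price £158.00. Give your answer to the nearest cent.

Risk-neutral probability p = (e^0.03 − 0.8)/(1.25 − 0.8) = 0.2305/0.4500 = 0.5121
Terminal stock prices: S_uu = 210.9, S_ud = 135, S_dd = 86.4
Terminal payoffs (K − S): max(-52.94, 0) = 0, max(23, 0) = 23, max(71.6, 0) = 71.6
Node u (S = 168.8): V_u = e^(−0.03)·[0.5121·0.0000 + 0.4879·23.0000] = 10.8896
Node d (S = 108): V_d = e^(−0.03)·[0.5121·23.0000 + 0.4879·71.6000] = 45.3304
Node 0 (S = 135): V_0 = e^(−0.03)·[0.5121·10.8896 + 0.4879·45.3304] = 26.8741

£26.87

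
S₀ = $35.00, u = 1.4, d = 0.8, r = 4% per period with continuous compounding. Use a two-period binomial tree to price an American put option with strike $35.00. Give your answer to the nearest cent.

$4.17

Risk-neutral probability p = (e^0.04 − 0.8)/(1.4 − 0.8) = 0.2408/0.6000 = 0.4014
Terminal stock prices: S_uu = 68.6, S_ud = 39.2, S_dd = 22.4
Terminal payoffs (K − S): max(-33.6, 0) = 0, max(-4.2, 0) = 0, max(12.6, 0) = 12.6
Node u (S = 49): continuation = e^(−0.04)·[0.4014·0.0000 + 0.5986·0.0000] = 0.0000; exercise value = 0.0000 ≤ continuation, so V_u = 0.0000
Node d (S = 28): continuation = e^(−0.04)·[0.4014·0.0000 + 0.5986·12.6000] = 7.2472; exercise value = 7.0000 ≤ continuation, so V_d = 7.2472
Node 0 (S = 35): continuation = e^(−0.04)·[0.4014·0.0000 + 0.5986·7.2472] = 4.1684; exercise value = 0.0000 ≤ continuation, so V_0 = 4.1684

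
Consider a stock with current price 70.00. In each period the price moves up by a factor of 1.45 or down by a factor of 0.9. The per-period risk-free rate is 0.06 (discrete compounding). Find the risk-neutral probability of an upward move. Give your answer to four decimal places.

p = 0.2909

Risk-neutral probability p = (1 + 0.06 − 0.9)/(1.45 − 0.9) = 0.1600/0.5500 = 0.2909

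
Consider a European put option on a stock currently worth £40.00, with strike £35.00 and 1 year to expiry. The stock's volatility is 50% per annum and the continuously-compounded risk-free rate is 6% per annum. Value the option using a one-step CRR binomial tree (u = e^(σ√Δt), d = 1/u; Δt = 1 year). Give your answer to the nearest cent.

£5.70

CRR parameters: u = e^(σ√Δt) = e^(0.5·√1) = 1.6487, d = 1/u = 0.6065
Per-period rate: rΔt = 0.06·1 = 0.06, so R = e^0.06 = 1.0618
Risk-neutral probability p = (e^0.06 − 0.6065)/(1.6487 − 0.6065) = 0.4553/1.0422 = 0.4369
Terminal stock prices: S_u = 65.95, S_d = 24.26
Terminal payoffs (K − S): max(-30.95, 0) = 0, max(10.74, 0) = 10.74
Node 0 (S = 40): V_0 = e^(−0.06)·[0.4369·0.0000 + 0.5631·10.7388] = 5.6951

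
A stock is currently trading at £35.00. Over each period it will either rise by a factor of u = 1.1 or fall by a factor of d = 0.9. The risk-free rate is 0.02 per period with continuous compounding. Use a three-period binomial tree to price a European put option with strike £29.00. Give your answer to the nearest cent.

£0.21

Risk-neutral probability p = (e^0.02 − 0.9)/(1.1 − 0.9) = 0.1202/0.2000 = 0.6010
Terminal stock prices: S_uuu = 46.59, S_uud = 38.12, S_udd = 31.19, S_ddd = 25.52
Terminal payoffs (K − S): max(-17.59, 0) = 0, max(-9.115, 0) = 0, max(-2.185, 0) = 0, max(3.485, 0) = 3.485
Node uu (S = 42.35): V_uu = e^(−0.02)·[0.6010·0.0000 + 0.3990·0.0000] = 0.0000
Node ud (S = 34.65): V_ud = e^(−0.02)·[0.6010·0.0000 + 0.3990·0.0000] = 0.0000
Node dd (S = 28.35): V_dd = e^(−0.02)·[0.6010·0.0000 + 0.3990·3.4850] = 1.3630
Node u (S = 38.5): V_u = e^(−0.02)·[0.6010·0.0000 + 0.3990·0.0000] = 0.0000
Node d (S = 31.5): V_d = e^(−0.02)·[0.6010·0.0000 + 0.3990·1.3630] = 0.5330
Node 0 (S = 35): V_0 = e^(−0.02)·[0.6010·0.0000 + 0.3990·0.5330] = 0.2085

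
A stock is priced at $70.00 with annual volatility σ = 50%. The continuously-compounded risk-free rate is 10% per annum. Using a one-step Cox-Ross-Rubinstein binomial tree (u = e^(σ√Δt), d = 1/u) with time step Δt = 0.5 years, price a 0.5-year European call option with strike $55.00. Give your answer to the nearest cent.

$20.55

CRR parameters: u = e^(σ√Δt) = e^(0.5·√0.5) = 1.4241, d = 1/u = 0.7022
Per-period rate: rΔt = 0.1·0.5 = 0.05, so R = e^0.05 = 1.0513
Risk-neutral probability p = (e^0.05 − 0.7022)/(1.4241 − 0.7022) = 0.3491/0.7219 = 0.4835
Terminal stock prices: S_u = 99.69, S_d = 49.15
Terminal payoffs (S − K): max(44.69, 0) = 44.69, max(-5.847, 0) = 0
Node 0 (S = 70): V_0 = e^(−0.05)·[0.4835·44.6883 + 0.5165·0.0000] = 20.5548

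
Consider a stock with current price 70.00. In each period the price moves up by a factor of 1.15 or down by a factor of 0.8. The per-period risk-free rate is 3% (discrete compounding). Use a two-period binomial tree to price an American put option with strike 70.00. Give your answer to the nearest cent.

Risk-neutral probability p = (1 + 0.03 − 0.8)/(1.15 − 0.8) = 0.2300/0.3500 = 0.6571
Terminal stock prices: S_uu = 92.57, S_ud = 64.4, S_dd = 44.8
Terminal payoffs (K − S): max(-22.57, 0) = 0, max(5.6, 0) = 5.6, max(25.2, 0) = 25.2
Node u (S = 80.5): continuation = 1/1.03·[0.6571·0.0000 + 0.3429·5.6000] = 1.8641; exercise value = 0.0000 ≤ continuation, so V_u = 1.8641
Node d (S = 56): continuation = 1/1.03·[0.6571·5.6000 + 0.3429·25.2000] = 11.9612; exercise value = 14.0000 > continuation, so V_d = 14.0000 (exercise)
Node 0 (S = 70): continuation = 1/1.03·[0.6571·1.8641 + 0.3429·14.0000] = 5.8495; exercise value = 0.0000 ≤ continuation, so V_0 = 5.8495

5.85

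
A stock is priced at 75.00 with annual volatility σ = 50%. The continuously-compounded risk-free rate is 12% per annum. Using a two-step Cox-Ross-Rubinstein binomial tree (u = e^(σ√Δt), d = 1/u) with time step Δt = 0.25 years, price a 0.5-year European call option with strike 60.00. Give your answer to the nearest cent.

21.94

CRR parameters: u = e^(σ√Δt) = e^(0.5·√0.25) = 1.2840, d = 1/u = 0.7788
Per-period rate: rΔt = 0.12·0.25 = 0.03, so R = e^0.03 = 1.0305
Risk-neutral probability p = (e^0.03 − 0.7788)/(1.2840 − 0.7788) = 0.2517/0.5052 = 0.4981
Terminal stock prices: S_uu = 123.7, S_ud = 75, S_dd = 45.49
Terminal payoffs (S − K): max(63.65, 0) = 63.65, max(15, 0) = 15, max(-14.51, 0) = 0
Node u (S = 96.3): V_u = e^(−0.03)·[0.4981·63.6541 + 0.5019·15.0000] = 38.0752
Node d (S = 58.41): V_d = e^(−0.03)·[0.4981·15.0000 + 0.5019·0.0000] = 7.2507
Node 0 (S = 75): V_0 = e^(−0.03)·[0.4981·38.0752 + 0.5019·7.2507] = 21.9364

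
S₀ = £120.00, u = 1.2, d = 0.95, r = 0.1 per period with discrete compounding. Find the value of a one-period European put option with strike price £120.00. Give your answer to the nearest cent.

£2.18

Risk-neutral probability p = (1 + 0.1 − 0.95)/(1.2 − 0.95) = 0.1500/0.2500 = 0.6000
Terminal stock prices: S_u = 144, S_d = 114
Terminal payoffs (K − S): max(-24, 0) = 0, max(6, 0) = 6
Node 0 (S = 120): V_0 = 1/1.1·[0.6000·0.0000 + 0.4000·6.0000] = 2.1818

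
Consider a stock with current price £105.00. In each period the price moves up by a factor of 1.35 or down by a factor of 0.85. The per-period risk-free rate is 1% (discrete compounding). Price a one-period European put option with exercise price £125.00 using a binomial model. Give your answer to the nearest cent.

£24.07

Risk-neutral probability p = (1 + 0.01 − 0.85)/(1.35 − 0.85) = 0.1600/0.5000 = 0.3200
Terminal stock prices: S_u = 141.8, S_d = 89.25
Terminal payoffs (K − S): max(-16.75, 0) = 0, max(35.75, 0) = 35.75
Node 0 (S = 105): V_0 = 1/1.01·[0.3200·0.0000 + 0.6800·35.7500] = 24.0693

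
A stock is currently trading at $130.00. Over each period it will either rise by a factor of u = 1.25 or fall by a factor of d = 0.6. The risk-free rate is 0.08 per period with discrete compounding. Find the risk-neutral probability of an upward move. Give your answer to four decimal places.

Risk-neutral probability p = (1 + 0.08 − 0.6)/(1.25 − 0.6) = 0.4800/0.6500 = 0.7385

p = 0.7385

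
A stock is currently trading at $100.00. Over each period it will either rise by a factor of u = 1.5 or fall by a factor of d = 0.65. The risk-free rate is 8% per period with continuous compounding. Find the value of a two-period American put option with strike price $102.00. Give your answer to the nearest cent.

Risk-neutral probability p = (e^0.08 − 0.65)/(1.5 − 0.65) = 0.4333/0.8500 = 0.5097
Terminal stock prices: S_uu = 225, S_ud = 97.5, S_dd = 42.25
Terminal payoffs (K − S): max(-123, 0) = 0, max(4.5, 0) = 4.5, max(59.75, 0) = 59.75
Node u (S = 150): continuation = e^(−0.08)·[0.5097·0.0000 + 0.4903·4.5000] = 2.0365; exercise value = 0.0000 ≤ continuation, so V_u = 2.0365
Node d (S = 65): continuation = e^(−0.08)·[0.5097·4.5000 + 0.4903·59.7500] = 29.1579; exercise value = 37.0000 > continuation, so V_d = 37.0000 (exercise)
Node 0 (S = 100): continuation = e^(−0.08)·[0.5097·2.0365 + 0.4903·37.0000] = 17.7030; exercise value = 2.0000 ≤ continuation, so V_0 = 17.7030

$17.70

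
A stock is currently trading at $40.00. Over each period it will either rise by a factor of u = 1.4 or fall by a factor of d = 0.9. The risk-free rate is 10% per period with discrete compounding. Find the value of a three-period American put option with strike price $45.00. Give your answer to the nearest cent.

Risk-neutral probability p = (1 + 0.1 − 0.9)/(1.4 − 0.9) = 0.2000/0.5000 = 0.4000
Terminal stock prices: S_uuu = 109.8, S_uud = 70.56, S_udd = 45.36, S_ddd = 29.16
Terminal payoffs (K − S): max(-64.76, 0) = 0, max(-25.56, 0) = 0, max(-0.36, 0) = 0, max(15.84, 0) = 15.84
Node uu (S = 78.4): continuation = 1/1.1·[0.4000·0.0000 + 0.6000·0.0000] = 0.0000; exercise value = 0.0000 ≤ continuation, so V_uu = 0.0000
Node ud (S = 50.4): continuation = 1/1.1·[0.4000·0.0000 + 0.6000·0.0000] = 0.0000; exercise value = 0.0000 ≤ continuation, so V_ud = 0.0000
Node dd (S = 32.4): continuation = 1/1.1·[0.4000·0.0000 + 0.6000·15.8400] = 8.6400; exercise value = 12.6000 > continuation, so V_dd = 12.6000 (exercise)
Node u (S = 56): continuation = 1/1.1·[0.4000·0.0000 + 0.6000·0.0000] = 0.0000; exercise value = 0.0000 ≤ continuation, so V_u = 0.0000
Node d (S = 36): continuation = 1/1.1·[0.4000·0.0000 + 0.6000·12.6000] = 6.8727; exercise value = 9.0000 > continuation, so V_d = 9.0000 (exercise)
Node 0 (S = 40): continuation = 1/1.1·[0.4000·0.0000 + 0.6000·9.0000] = 4.9091; exercise value = 5.0000 > continuation, so V_0 = 5.0000 (exercise)

$5.00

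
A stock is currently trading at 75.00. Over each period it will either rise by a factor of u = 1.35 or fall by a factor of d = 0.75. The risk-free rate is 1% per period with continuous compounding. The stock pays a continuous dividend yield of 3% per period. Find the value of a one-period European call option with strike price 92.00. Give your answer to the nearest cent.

3.51

Per-period risk-free factor R = e^0.01 = 1.0101; dividend-adjusted growth = e^(0.01−0.03) = 0.9802.
Risk-neutral probability p = (0.9802 − 0.75)/(1.35 − 0.75) = 0.2302/0.6000 = 0.3837
Terminal stock prices: S_u = 101.2, S_d = 56.25
Terminal payoffs (S − K): max(9.25, 0) = 9.25, max(-35.75, 0) = 0
Node 0 (S = 75): V_0 = e^(−0.01)·[0.3837·9.2500 + 0.6163·0.0000] = 3.5136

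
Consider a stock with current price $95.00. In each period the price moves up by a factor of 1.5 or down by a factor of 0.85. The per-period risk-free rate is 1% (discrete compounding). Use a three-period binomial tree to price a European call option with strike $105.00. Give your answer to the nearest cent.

Risk-neutral probability p = (1 + 0.01 − 0.85)/(1.5 − 0.85) = 0.1600/0.6500 = 0.2462
Terminal stock prices: S_uuu = 320.6, S_uud = 181.7, S_udd = 103, S_ddd = 58.34
Terminal payoffs (S − K): max(215.6, 0) = 215.6, max(76.69, 0) = 76.69, max(-2.044, 0) = 0, max(-46.66, 0) = 0
Node uu (S = 213.8): V_uu = 1/1.01·[0.2462·215.6250 + 0.7538·76.6875] = 109.7896
Node ud (S = 121.1): V_ud = 1/1.01·[0.2462·76.6875 + 0.7538·0.0000] = 18.6900
Node dd (S = 68.64): V_dd = 1/1.01·[0.2462·0.0000 + 0.7538·0.0000] = 0.0000
Node u (S = 142.5): V_u = 1/1.01·[0.2462·109.7896 + 0.7538·18.6900] = 40.7075
Node d (S = 80.75): V_d = 1/1.01·[0.2462·18.6900 + 0.7538·0.0000] = 4.5551
Node 0 (S = 95): V_0 = 1/1.01·[0.2462·40.7075 + 0.7538·4.5551] = 13.3209

$13.32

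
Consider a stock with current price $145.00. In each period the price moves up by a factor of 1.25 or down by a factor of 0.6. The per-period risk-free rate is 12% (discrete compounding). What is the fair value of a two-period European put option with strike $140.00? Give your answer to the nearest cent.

$10.77

Risk-neutral probability p = (1 + 0.12 − 0.6)/(1.25 − 0.6) = 0.5200/0.6500 = 0.8000
Terminal stock prices: S_uu = 226.6, S_ud = 108.8, S_dd = 52.2
Terminal payoffs (K − S): max(-86.56, 0) = 0, max(31.25, 0) = 31.25, max(87.8, 0) = 87.8
Node u (S = 181.2): V_u = 1/1.12·[0.8000·0.0000 + 0.2000·31.2500] = 5.5804
Node d (S = 87): V_d = 1/1.12·[0.8000·31.2500 + 0.2000·87.8000] = 38.0000
Node 0 (S = 145): V_0 = 1/1.12·[0.8000·5.5804 + 0.2000·38.0000] = 10.7717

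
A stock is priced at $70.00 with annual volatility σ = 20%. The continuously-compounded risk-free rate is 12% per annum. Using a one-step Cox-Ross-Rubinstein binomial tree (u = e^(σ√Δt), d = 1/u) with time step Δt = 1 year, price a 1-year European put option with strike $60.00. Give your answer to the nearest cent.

CRR parameters: u = e^(σ√Δt) = e^(0.2·√1) = 1.2214, d = 1/u = 0.8187
Per-period rate: rΔt = 0.12·1 = 0.12, so R = e^0.12 = 1.1275
Risk-neutral probability p = (e^0.12 − 0.8187)/(1.2214 − 0.8187) = 0.3088/0.4027 = 0.7668
Terminal stock prices: S_u = 85.5, S_d = 57.31
Terminal payoffs (K − S): max(-25.5, 0) = 0, max(2.689, 0) = 2.689
Node 0 (S = 70): V_0 = e^(−0.12)·[0.7668·0.0000 + 0.2332·2.6888] = 0.5562

$0.56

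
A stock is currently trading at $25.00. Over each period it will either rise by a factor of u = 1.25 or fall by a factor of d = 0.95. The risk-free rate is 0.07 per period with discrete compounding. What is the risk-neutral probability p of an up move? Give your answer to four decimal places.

Risk-neutral probability p = (1 + 0.07 − 0.95)/(1.25 − 0.95) = 0.1200/0.3000 = 0.4000

p = 0.4000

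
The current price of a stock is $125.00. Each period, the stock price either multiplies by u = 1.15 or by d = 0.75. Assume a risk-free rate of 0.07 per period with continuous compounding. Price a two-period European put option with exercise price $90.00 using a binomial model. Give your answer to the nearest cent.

Risk-neutral probability p = (e^0.07 − 0.75)/(1.15 − 0.75) = 0.3225/0.4000 = 0.8063
Terminal stock prices: S_uu = 165.3, S_ud = 107.8, S_dd = 70.31
Terminal payoffs (K − S): max(-75.31, 0) = 0, max(-17.81, 0) = 0, max(19.69, 0) = 19.69
Node u (S = 143.8): V_u = e^(−0.07)·[0.8063·0.0000 + 0.1937·0.0000] = 0.0000
Node d (S = 93.75): V_d = e^(−0.07)·[0.8063·0.0000 + 0.1937·19.6875] = 3.5562
Node 0 (S = 125): V_0 = e^(−0.07)·[0.8063·0.0000 + 0.1937·3.5562] = 0.6424

$0.64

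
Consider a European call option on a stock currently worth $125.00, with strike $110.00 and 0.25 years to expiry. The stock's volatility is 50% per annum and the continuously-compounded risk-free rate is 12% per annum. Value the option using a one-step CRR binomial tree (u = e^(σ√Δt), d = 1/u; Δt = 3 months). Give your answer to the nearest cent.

CRR parameters: u = e^(σ√Δt) = e^(0.5·√0.25) = 1.2840, d = 1/u = 0.7788
Per-period rate: rΔt = 0.12·0.25 = 0.03, so R = e^0.03 = 1.0305
Risk-neutral probability p = (e^0.03 − 0.7788)/(1.2840 − 0.7788) = 0.2517/0.5052 = 0.4981
Terminal stock prices: S_u = 160.5, S_d = 97.35
Terminal payoffs (S − K): max(50.5, 0) = 50.5, max(-12.65, 0) = 0
Node 0 (S = 125): V_0 = e^(−0.03)·[0.4981·50.5032 + 0.5019·0.0000] = 24.4123

$24.41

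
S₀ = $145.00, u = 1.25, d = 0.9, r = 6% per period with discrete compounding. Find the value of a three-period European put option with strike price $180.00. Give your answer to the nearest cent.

Risk-neutral probability p = (1 + 0.06 − 0.9)/(1.25 − 0.9) = 0.1600/0.3500 = 0.4571
Terminal stock prices: S_uuu = 283.2, S_uud = 203.9, S_udd = 146.8, S_ddd = 105.7
Terminal payoffs (K − S): max(-103.2, 0) = 0, max(-23.91, 0) = 0, max(33.19, 0) = 33.19, max(74.29, 0) = 74.29
Node uu (S = 226.6): V_uu = 1/1.06·[0.4571·0.0000 + 0.5429·0.0000] = 0.0000
Node ud (S = 163.1): V_ud = 1/1.06·[0.4571·0.0000 + 0.5429·33.1875] = 16.9963
Node dd (S = 117.5): V_dd = 1/1.06·[0.4571·33.1875 + 0.5429·74.2950] = 52.3613
Node u (S = 181.2): V_u = 1/1.06·[0.4571·0.0000 + 0.5429·16.9963] = 8.7043
Node d (S = 130.5): V_d = 1/1.06·[0.4571·16.9963 + 0.5429·52.3613] = 34.1457
Node 0 (S = 145): V_0 = 1/1.06·[0.4571·8.7043 + 0.5429·34.1457] = 21.2409

$21.24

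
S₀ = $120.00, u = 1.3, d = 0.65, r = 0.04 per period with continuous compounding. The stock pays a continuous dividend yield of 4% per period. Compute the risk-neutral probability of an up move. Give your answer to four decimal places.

p = 0.5385

Per-period risk-free factor R = e^0.04 = 1.0408; dividend-adjusted growth = e^(0.04−0.04) = 1.0000.
Risk-neutral probability p = (1.0000 − 0.65)/(1.3 − 0.65) = 0.3500/0.6500 = 0.5385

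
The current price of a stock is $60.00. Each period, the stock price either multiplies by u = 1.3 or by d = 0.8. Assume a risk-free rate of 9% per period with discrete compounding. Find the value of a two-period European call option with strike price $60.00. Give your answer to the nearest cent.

Risk-neutral probability p = (1 + 0.09 − 0.8)/(1.3 − 0.8) = 0.2900/0.5000 = 0.5800
Terminal stock prices: S_uu = 101.4, S_ud = 62.4, S_dd = 38.4
Terminal payoffs (S − K): max(41.4, 0) = 41.4, max(2.4, 0) = 2.4, max(-21.6, 0) = 0
Node u (S = 78): V_u = 1/1.09·[0.5800·41.4000 + 0.4200·2.4000] = 22.9541
Node d (S = 48): V_d = 1/1.09·[0.5800·2.4000 + 0.4200·0.0000] = 1.2771
Node 0 (S = 60): V_0 = 1/1.09·[0.5800·22.9541 + 0.4200·1.2771] = 12.7062

$12.71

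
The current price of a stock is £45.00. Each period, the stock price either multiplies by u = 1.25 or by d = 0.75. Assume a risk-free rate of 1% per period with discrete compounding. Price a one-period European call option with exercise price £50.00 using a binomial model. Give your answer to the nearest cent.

Risk-neutral probability p = (1 + 0.01 − 0.75)/(1.25 − 0.75) = 0.2600/0.5000 = 0.5200
Terminal stock prices: S_u = 56.25, S_d = 33.75
Terminal payoffs (S − K): max(6.25, 0) = 6.25, max(-16.25, 0) = 0
Node 0 (S = 45): V_0 = 1/1.01·[0.5200·6.2500 + 0.4800·0.0000] = 3.2178

£3.22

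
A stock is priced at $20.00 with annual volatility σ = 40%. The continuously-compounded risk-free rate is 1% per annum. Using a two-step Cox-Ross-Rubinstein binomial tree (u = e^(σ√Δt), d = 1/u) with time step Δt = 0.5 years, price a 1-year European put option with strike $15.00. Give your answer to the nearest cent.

CRR parameters: u = e^(σ√Δt) = e^(0.4·√0.5) = 1.3269, d = 1/u = 0.7536
Per-period rate: rΔt = 0.01·0.5 = 0.005, so R = e^0.005 = 1.0050
Risk-neutral probability p = (e^0.005 − 0.7536)/(1.3269 − 0.7536) = 0.2514/0.5733 = 0.4385
Terminal stock prices: S_uu = 35.21, S_ud = 20, S_dd = 11.36
Terminal payoffs (K − S): max(-20.21, 0) = 0, max(-5, 0) = 0, max(3.641, 0) = 3.641
Node u (S = 26.54): V_u = e^(−0.005)·[0.4385·0.0000 + 0.5615·0.0000] = 0.0000
Node d (S = 15.07): V_d = e^(−0.005)·[0.4385·0.0000 + 0.5615·3.6406] = 2.0340
Node 0 (S = 20): V_0 = e^(−0.005)·[0.4385·0.0000 + 0.5615·2.0340] = 1.1364

$1.14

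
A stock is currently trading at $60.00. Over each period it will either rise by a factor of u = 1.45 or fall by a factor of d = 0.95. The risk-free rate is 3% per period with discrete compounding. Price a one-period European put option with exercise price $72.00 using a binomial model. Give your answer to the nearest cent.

$12.23

Risk-neutral probability p = (1 + 0.03 − 0.95)/(1.45 − 0.95) = 0.0800/0.5000 = 0.1600
Terminal stock prices: S_u = 87, S_d = 57
Terminal payoffs (K − S): max(-15, 0) = 0, max(15, 0) = 15
Node 0 (S = 60): V_0 = 1/1.03·[0.1600·0.0000 + 0.8400·15.0000] = 12.2330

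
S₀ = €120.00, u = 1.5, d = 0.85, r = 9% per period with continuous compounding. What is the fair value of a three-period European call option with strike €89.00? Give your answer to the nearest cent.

€54.90

Risk-neutral probability p = (e^0.09 − 0.85)/(1.5 − 0.85) = 0.2442/0.6500 = 0.3757
Terminal stock prices: S_uuu = 405, S_uud = 229.5, S_udd = 130, S_ddd = 73.69
Terminal payoffs (S − K): max(316, 0) = 316, max(140.5, 0) = 140.5, max(41.05, 0) = 41.05, max(-15.31, 0) = 0
Node uu (S = 270): V_uu = e^(−0.09)·[0.3757·316.0000 + 0.6243·140.5000] = 188.6601
Node ud (S = 153): V_ud = e^(−0.09)·[0.3757·140.5000 + 0.6243·41.0500] = 71.6601
Node dd (S = 86.7): V_dd = e^(−0.09)·[0.3757·41.0500 + 0.6243·0.0000] = 14.0933
Node u (S = 180): V_u = e^(−0.09)·[0.3757·188.6601 + 0.6243·71.6601] = 105.6610
Node d (S = 102): V_d = e^(−0.09)·[0.3757·71.6601 + 0.6243·14.0933] = 32.6442
Node 0 (S = 120): V_0 = e^(−0.09)·[0.3757·105.6610 + 0.6243·32.6442] = 54.9027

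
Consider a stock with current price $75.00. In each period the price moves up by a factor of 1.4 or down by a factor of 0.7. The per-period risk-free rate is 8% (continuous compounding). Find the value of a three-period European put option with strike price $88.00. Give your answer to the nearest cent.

Risk-neutral probability p = (e^0.08 − 0.7)/(1.4 − 0.7) = 0.3833/0.7000 = 0.5476
Terminal stock prices: S_uuu = 205.8, S_uud = 102.9, S_udd = 51.45, S_ddd = 25.72
Terminal payoffs (K − S): max(-117.8, 0) = 0, max(-14.9, 0) = 0, max(36.55, 0) = 36.55, max(62.28, 0) = 62.28
Node uu (S = 147): V_uu = e^(−0.08)·[0.5476·0.0000 + 0.4524·0.0000] = 0.0000
Node ud (S = 73.5): V_ud = e^(−0.08)·[0.5476·0.0000 + 0.4524·36.5500] = 15.2655
Node dd (S = 36.75): V_dd = e^(−0.08)·[0.5476·36.5500 + 0.4524·62.2750] = 44.4842
Node u (S = 105): V_u = e^(−0.08)·[0.5476·0.0000 + 0.4524·15.2655] = 6.3758
Node d (S = 52.5): V_d = e^(−0.08)·[0.5476·15.2655 + 0.4524·44.4842] = 26.2954
Node 0 (S = 75): V_0 = e^(−0.08)·[0.5476·6.3758 + 0.4524·26.2954] = 14.2052

$14.21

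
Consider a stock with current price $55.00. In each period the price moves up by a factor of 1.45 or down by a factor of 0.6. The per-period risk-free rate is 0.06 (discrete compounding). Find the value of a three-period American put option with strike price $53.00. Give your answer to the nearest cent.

$10.98

Risk-neutral probability p = (1 + 0.06 − 0.6)/(1.45 − 0.6) = 0.4600/0.8500 = 0.5412
Terminal stock prices: S_uuu = 167.7, S_uud = 69.38, S_udd = 28.71, S_ddd = 11.88
Terminal payoffs (K − S): max(-114.7, 0) = 0, max(-16.38, 0) = 0, max(24.29, 0) = 24.29, max(41.12, 0) = 41.12
Node uu (S = 115.6): continuation = 1/1.06·[0.5412·0.0000 + 0.4588·0.0000] = 0.0000; exercise value = 0.0000 ≤ continuation, so V_uu = 0.0000
Node ud (S = 47.85): continuation = 1/1.06·[0.5412·0.0000 + 0.4588·24.2900] = 10.5140; exercise value = 5.1500 ≤ continuation, so V_ud = 10.5140
Node dd (S = 19.8): continuation = 1/1.06·[0.5412·24.2900 + 0.4588·41.1200] = 30.2000; exercise value = 33.2000 > continuation, so V_dd = 33.2000 (exercise)
Node u (S = 79.75): continuation = 1/1.06·[0.5412·0.0000 + 0.4588·10.5140] = 4.5510; exercise value = 0.0000 ≤ continuation, so V_u = 4.5510
Node d (S = 33): continuation = 1/1.06·[0.5412·10.5140 + 0.4588·33.2000] = 19.7385; exercise value = 20.0000 > continuation, so V_d = 20.0000 (exercise)
Node 0 (S = 55): continuation = 1/1.06·[0.5412·4.5510 + 0.4588·20.0000] = 10.9805; exercise value = 0.0000 ≤ continuation, so V_0 = 10.9805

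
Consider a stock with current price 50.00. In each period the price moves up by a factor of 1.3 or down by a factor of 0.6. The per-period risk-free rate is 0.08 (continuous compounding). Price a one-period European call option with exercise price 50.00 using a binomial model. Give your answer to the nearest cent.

Risk-neutral probability p = (e^0.08 − 0.6)/(1.3 − 0.6) = 0.4833/0.7000 = 0.6904
Terminal stock prices: S_u = 65, S_d = 30
Terminal payoffs (S − K): max(15, 0) = 15, max(-20, 0) = 0
Node 0 (S = 50): V_0 = e^(−0.08)·[0.6904·15.0000 + 0.3096·0.0000] = 9.5599

9.56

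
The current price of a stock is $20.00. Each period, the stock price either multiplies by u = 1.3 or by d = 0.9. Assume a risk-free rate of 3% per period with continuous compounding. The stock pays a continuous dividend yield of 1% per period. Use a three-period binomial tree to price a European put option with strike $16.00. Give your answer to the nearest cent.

$0.44

Per-period risk-free factor R = e^0.03 = 1.0305; dividend-adjusted growth = e^(0.03−0.01) = 1.0202.
Risk-neutral probability p = (1.0202 − 0.9)/(1.3 − 0.9) = 0.1202/0.4000 = 0.3005
Terminal stock prices: S_uuu = 43.94, S_uud = 30.42, S_udd = 21.06, S_ddd = 14.58
Terminal payoffs (K − S): max(-27.94, 0) = 0, max(-14.42, 0) = 0, max(-5.06, 0) = 0, max(1.42, 0) = 1.42
Node uu (S = 33.8): V_uu = e^(−0.03)·[0.3005·0.0000 + 0.6995·0.0000] = 0.0000
Node ud (S = 23.4): V_ud = e^(−0.03)·[0.3005·0.0000 + 0.6995·0.0000] = 0.0000
Node dd (S = 16.2): V_dd = e^(−0.03)·[0.3005·0.0000 + 0.6995·1.4200] = 0.9639
Node u (S = 26): V_u = e^(−0.03)·[0.3005·0.0000 + 0.6995·0.0000] = 0.0000
Node d (S = 18): V_d = e^(−0.03)·[0.3005·0.0000 + 0.6995·0.9639] = 0.6543
Node 0 (S = 20): V_0 = e^(−0.03)·[0.3005·0.0000 + 0.6995·0.6543] = 0.4442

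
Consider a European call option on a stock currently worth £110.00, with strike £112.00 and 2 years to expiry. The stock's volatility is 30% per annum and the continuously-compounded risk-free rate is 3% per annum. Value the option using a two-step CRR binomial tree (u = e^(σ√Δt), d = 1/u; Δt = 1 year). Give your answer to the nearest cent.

CRR parameters: u = e^(σ√Δt) = e^(0.3·√1) = 1.3499, d = 1/u = 0.7408
Per-period rate: rΔt = 0.03·1 = 0.03, so R = e^0.03 = 1.0305
Risk-neutral probability p = (e^0.03 − 0.7408)/(1.3499 − 0.7408) = 0.2896/0.6090 = 0.4756
Terminal stock prices: S_uu = 200.4, S_ud = 110, S_dd = 60.37
Terminal payoffs (S − K): max(88.43, 0) = 88.43, max(-2, 0) = 0, max(-51.63, 0) = 0
Node u (S = 148.5): V_u = e^(−0.03)·[0.4756·88.4331 + 0.5244·0.0000] = 40.8124
Node d (S = 81.49): V_d = e^(−0.03)·[0.4756·0.0000 + 0.5244·0.0000] = 0.0000
Node 0 (S = 110): V_0 = e^(−0.03)·[0.4756·40.8124 + 0.5244·0.0000] = 18.8352

£18.84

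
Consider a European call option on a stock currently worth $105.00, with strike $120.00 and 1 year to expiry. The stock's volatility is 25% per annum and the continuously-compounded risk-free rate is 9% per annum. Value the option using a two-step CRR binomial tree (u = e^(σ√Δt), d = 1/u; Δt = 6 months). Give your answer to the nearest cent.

CRR parameters: u = e^(σ√Δt) = e^(0.25·√0.5) = 1.1934, d = 1/u = 0.8380
Per-period rate: rΔt = 0.09·0.5 = 0.045, so R = e^0.045 = 1.0460
Risk-neutral probability p = (e^0.045 − 0.8380)/(1.1934 − 0.8380) = 0.2081/0.3554 = 0.5854
Terminal stock prices: S_uu = 149.5, S_ud = 105, S_dd = 73.73
Terminal payoffs (S − K): max(29.53, 0) = 29.53, max(-15, 0) = 0, max(-46.27, 0) = 0
Node u (S = 125.3): V_u = e^(−0.045)·[0.5854·29.5325 + 0.4146·0.0000] = 16.5285
Node d (S = 87.99): V_d = e^(−0.045)·[0.5854·0.0000 + 0.4146·0.0000] = 0.0000
Node 0 (S = 105): V_0 = e^(−0.045)·[0.5854·16.5285 + 0.4146·0.0000] = 9.2505

$9.25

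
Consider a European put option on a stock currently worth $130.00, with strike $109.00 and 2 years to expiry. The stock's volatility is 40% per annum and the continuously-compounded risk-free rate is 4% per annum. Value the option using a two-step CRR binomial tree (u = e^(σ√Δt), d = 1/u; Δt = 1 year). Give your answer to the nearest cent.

$14.08

CRR parameters: u = e^(σ√Δt) = e^(0.4·√1) = 1.4918, d = 1/u = 0.6703
Per-period rate: rΔt = 0.04·1 = 0.04, so R = e^0.04 = 1.0408
Risk-neutral probability p = (e^0.04 − 0.6703)/(1.4918 − 0.6703) = 0.3705/0.8215 = 0.4510
Terminal stock prices: S_uu = 289.3, S_ud = 130, S_dd = 58.41
Terminal payoffs (K − S): max(-180.3, 0) = 0, max(-21, 0) = 0, max(50.59, 0) = 50.59
Node u (S = 193.9): V_u = e^(−0.04)·[0.4510·0.0000 + 0.5490·0.0000] = 0.0000
Node d (S = 87.14): V_d = e^(−0.04)·[0.4510·0.0000 + 0.5490·50.5872] = 26.6839
Node 0 (S = 130): V_0 = e^(−0.04)·[0.4510·0.0000 + 0.5490·26.6839] = 14.0753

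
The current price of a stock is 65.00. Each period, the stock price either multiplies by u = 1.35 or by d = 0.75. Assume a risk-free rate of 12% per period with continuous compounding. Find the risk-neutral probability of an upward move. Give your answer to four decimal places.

Risk-neutral probability p = (e^0.12 − 0.75)/(1.35 − 0.75) = 0.3775/0.6000 = 0.6292

p = 0.6292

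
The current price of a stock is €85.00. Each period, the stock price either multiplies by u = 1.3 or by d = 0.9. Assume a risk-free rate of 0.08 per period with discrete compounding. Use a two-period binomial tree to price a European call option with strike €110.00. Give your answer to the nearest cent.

€5.84

Risk-neutral probability p = (1 + 0.08 − 0.9)/(1.3 − 0.9) = 0.1800/0.4000 = 0.4500
Terminal stock prices: S_uu = 143.7, S_ud = 99.45, S_dd = 68.85
Terminal payoffs (S − K): max(33.65, 0) = 33.65, max(-10.55, 0) = 0, max(-41.15, 0) = 0
Node u (S = 110.5): V_u = 1/1.08·[0.4500·33.6500 + 0.5500·0.0000] = 14.0208
Node d (S = 76.5): V_d = 1/1.08·[0.4500·0.0000 + 0.5500·0.0000] = 0.0000
Node 0 (S = 85): V_0 = 1/1.08·[0.4500·14.0208 + 0.5500·0.0000] = 5.8420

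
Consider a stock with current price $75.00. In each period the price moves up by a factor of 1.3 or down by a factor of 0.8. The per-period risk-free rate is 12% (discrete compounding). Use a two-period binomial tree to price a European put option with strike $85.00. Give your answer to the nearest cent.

Risk-neutral probability p = (1 + 0.12 − 0.8)/(1.3 − 0.8) = 0.3200/0.5000 = 0.6400
Terminal stock prices: S_uu = 126.8, S_ud = 78, S_dd = 48
Terminal payoffs (K − S): max(-41.75, 0) = 0, max(7, 0) = 7, max(37, 0) = 37
Node u (S = 97.5): V_u = 1/1.12·[0.6400·0.0000 + 0.3600·7.0000] = 2.2500
Node d (S = 60): V_d = 1/1.12·[0.6400·7.0000 + 0.3600·37.0000] = 15.8929
Node 0 (S = 75): V_0 = 1/1.12·[0.6400·2.2500 + 0.3600·15.8929] = 6.3941

$6.39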